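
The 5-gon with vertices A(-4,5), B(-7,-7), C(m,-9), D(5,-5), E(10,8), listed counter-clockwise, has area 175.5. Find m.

Write out the shoelace sum; only the two edges meeting at C involve m:
2·Area = [((-7)·(-9) − m·(-7)) + (m·(-5) − 5·(-9))] + 235
       = 2·m + 343 = 351
⇒ m = 4.

4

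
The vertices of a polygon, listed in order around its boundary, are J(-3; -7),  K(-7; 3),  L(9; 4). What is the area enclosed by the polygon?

Apply Gauss's area formula: 2A = Σ (x_i·y_{i+1} − x_{i+1}·y_i), indices taken mod 3.
Σ = (-58) + (-55) + (-51) = -164
Area = |Σ|/2 = 82.

82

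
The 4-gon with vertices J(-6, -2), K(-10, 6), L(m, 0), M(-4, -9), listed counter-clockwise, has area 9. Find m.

The doubled signed area Σ (x_i y_{i+1} − x_{i+1} y_i) is linear in m.
With m=0 it equals -102; the coefficient of m is -15 (from the two edges through L).
So -15·m + -102 = 2·9 = 18 ⇒ m = -8.

-8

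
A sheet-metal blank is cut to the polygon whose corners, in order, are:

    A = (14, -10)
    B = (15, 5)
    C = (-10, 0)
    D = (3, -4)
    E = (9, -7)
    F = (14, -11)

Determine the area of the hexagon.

169

Apply the surveyor's formula: 2A = Σ (x_i·y_{i+1} − x_{i+1}·y_i), indices taken mod 6.
Σ = (220) + (50) + (40) + (15) + (-1) + (14) = 338
Area = |Σ|/2 = 169.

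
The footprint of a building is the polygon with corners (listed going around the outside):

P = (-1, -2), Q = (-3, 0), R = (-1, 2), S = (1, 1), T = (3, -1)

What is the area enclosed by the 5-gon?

13

Apply the shoelace (surveyor's) formula: 2A = Σ (x_i·y_{i+1} − x_{i+1}·y_i), indices taken mod 5.
Cross-terms: -6, -6, -3, -4, -7  ⇒  Σ = -26
Area = |Σ|/2 = 13.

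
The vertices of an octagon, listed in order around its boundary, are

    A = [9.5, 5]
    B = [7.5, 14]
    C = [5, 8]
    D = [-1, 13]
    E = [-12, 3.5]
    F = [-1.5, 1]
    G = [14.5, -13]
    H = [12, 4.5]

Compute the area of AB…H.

Apply the shoelace formula: 2A = Σ (x_i·y_{i+1} − x_{i+1}·y_i), indices taken mod 8.
Σ = (95.5) + (-10) + (73) + (152.5) + (-6.75) + (5) + (221.25) + (17.25) = 547.75
Area = |Σ|/2 = 273.875.

273.875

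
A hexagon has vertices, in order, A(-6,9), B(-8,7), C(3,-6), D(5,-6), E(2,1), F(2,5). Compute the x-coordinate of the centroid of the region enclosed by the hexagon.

-250/213

Apply the shoelace formula. First the cross-terms c_i = x_i·y_{i+1} − x_{i+1}·y_i:
  30, 27, 12, 17, 8, 48  ⇒  2A = 142, A = 71.
Then Σ (x_i + x_{i+1})·c_i = -500, so x̄ = -500 / (6·71) = -250/213.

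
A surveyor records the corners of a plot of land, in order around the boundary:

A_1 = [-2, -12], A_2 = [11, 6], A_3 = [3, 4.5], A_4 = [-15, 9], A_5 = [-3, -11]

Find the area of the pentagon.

226

Apply Gauss's area formula: 2A = Σ (x_i·y_{i+1} − x_{i+1}·y_i), indices taken mod 5.
Σ = (120) + (31.5) + (94.5) + (192) + (14) = 452
Area = |Σ|/2 = 226.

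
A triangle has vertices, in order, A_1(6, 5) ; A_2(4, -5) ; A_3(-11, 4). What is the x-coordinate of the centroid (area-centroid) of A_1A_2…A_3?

-1/3

Apply the shoelace (surveyor's) formula. First the cross-terms c_i = x_i·y_{i+1} − x_{i+1}·y_i:
  -50, -39, -79  ⇒  2A = -168, A = -84.
Then Σ (x_i + x_{i+1})·c_i = 168, so x̄ = 168 / (6·(-84)) = -1/3.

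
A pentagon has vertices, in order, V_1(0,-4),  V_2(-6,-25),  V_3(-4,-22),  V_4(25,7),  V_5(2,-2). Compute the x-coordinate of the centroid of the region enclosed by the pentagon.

1507/229

Apply Gauss's area formula. First the cross-terms c_i = x_i·y_{i+1} − x_{i+1}·y_i:
  -24, 32, 522, -64, -8  ⇒  2A = 458, A = 229.
Then Σ (x_i + x_{i+1})·c_i = 9042, so x̄ = 9042 / (6·229) = 1507/229.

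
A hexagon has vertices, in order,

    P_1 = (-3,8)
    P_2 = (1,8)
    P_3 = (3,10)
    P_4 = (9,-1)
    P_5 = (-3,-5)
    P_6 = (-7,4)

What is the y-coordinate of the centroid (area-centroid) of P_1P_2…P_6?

299/139

Apply the surveyor's formula. First the cross-terms c_i = x_i·y_{i+1} − x_{i+1}·y_i:
  -32, -14, -93, -48, -47, -44  ⇒  2A = -278, A = -139.
Then Σ (y_i + y_{i+1})·c_i = -1794, so ȳ = -1794 / (6·(-139)) = 299/139.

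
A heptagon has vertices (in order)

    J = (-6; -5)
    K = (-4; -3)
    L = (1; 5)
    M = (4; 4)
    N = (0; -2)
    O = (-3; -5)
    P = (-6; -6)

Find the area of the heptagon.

33.5

Apply the shoelace (surveyor's) formula: 2A = Σ (x_i·y_{i+1} − x_{i+1}·y_i), indices taken mod 7.
Σ = (-2) + (-17) + (-16) + (-8) + (-6) + (-12) + (-6) = -67
Area = |Σ|/2 = 33.5.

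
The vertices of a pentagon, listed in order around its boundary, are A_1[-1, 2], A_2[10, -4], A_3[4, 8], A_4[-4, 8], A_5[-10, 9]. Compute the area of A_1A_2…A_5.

Σ = (-16) + (96) + (64) + (44) + (-11) = 177
Area = |Σ|/2 = 88.5.

88.5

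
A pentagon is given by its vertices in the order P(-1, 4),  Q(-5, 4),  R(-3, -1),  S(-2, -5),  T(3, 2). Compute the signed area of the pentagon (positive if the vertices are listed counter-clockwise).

Apply Gauss's area formula: 2A = Σ (x_i·y_{i+1} − x_{i+1}·y_i), indices taken mod 5.
P→Q: (-1)(4) − (-5)(4) = 16
Q→R: (-5)(-1) − (-3)(4) = 17
R→S: (-3)(-5) − (-2)(-1) = 13
S→T: (-2)(2) − (3)(-5) = 11
T→P: (3)(4) − (-1)(2) = 14
Σ = 71
Signed area = Σ/2 = 35.5 (positive ⇒ counter-clockwise traversal).

35.5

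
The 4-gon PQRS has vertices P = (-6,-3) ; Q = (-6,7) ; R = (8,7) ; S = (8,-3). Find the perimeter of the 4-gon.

48

|PQ| = √((0)² + (10)²) = √100 = 10
|QR| = √((14)² + (0)²) = √196 = 14
|RS| = √((0)² + (-10)²) = √100 = 10
|SP| = √((-14)² + (0)²) = √196 = 14
Perimeter = 10 + 14 + 10 + 14 = 48.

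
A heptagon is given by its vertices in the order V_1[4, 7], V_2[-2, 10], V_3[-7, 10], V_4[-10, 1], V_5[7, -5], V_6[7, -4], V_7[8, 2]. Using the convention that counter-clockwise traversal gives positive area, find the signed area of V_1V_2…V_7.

Σ = (54) + (50) + (93) + (43) + (7) + (46) + (48) = 341
Signed area = Σ/2 = 170.5 (positive ⇒ counter-clockwise traversal).

170.5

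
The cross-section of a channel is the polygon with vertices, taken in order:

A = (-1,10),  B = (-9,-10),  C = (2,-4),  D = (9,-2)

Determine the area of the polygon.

Cross-terms: 100, 56, 32, 88  ⇒  Σ = 276
Area = |Σ|/2 = 138.

138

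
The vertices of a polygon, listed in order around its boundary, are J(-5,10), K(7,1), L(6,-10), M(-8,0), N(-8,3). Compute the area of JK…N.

Σ = (-75) + (-76) + (-80) + (-24) + (-65) = -320
Area = |Σ|/2 = 160.

160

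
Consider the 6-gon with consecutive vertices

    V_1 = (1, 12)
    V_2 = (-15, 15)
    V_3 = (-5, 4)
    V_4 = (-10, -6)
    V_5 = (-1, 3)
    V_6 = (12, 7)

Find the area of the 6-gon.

Apply the shoelace formula: 2A = Σ (x_i·y_{i+1} − x_{i+1}·y_i), indices taken mod 6.
Cross-terms: 195, 15, 70, -36, -43, 137  ⇒  Σ = 338
Area = |Σ|/2 = 169.

169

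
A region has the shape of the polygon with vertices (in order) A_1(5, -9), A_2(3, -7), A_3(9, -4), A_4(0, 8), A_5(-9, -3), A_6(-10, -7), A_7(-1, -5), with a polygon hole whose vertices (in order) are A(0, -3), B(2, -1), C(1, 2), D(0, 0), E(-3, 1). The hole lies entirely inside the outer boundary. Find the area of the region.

138.5

Outer boundary:
Cross-terms: -8, 51, 72, 72, 33, 43, 34  ⇒  Σ = 297
Area = |Σ|/2 = 148.5.
Hole:
Apply the surveyor's formula: 2A = Σ (x_i·y_{i+1} − x_{i+1}·y_i), indices taken mod 5.
Σ = (6) + (5) + (0) + (0) + (9) = 20
Area = |Σ|/2 = 10.
Net area = 148.5 − 10 = 138.5.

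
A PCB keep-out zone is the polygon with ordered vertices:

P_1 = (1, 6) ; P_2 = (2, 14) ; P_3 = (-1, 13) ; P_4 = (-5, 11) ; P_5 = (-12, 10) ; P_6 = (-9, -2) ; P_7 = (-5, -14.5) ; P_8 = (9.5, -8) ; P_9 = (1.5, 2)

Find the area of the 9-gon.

Σ = (2) + (40) + (54) + (82) + (114) + (120.5) + (177.75) + (31) + (7) = 628.25
Area = |Σ|/2 = 314.125.

314.125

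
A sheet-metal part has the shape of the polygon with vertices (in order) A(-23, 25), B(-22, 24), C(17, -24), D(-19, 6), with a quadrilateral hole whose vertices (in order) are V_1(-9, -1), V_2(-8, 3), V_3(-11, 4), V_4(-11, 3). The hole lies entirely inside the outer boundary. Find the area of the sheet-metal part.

279

Outer boundary:
Apply the surveyor's formula: 2A = Σ (x_i·y_{i+1} − x_{i+1}·y_i), indices taken mod 4.
Σ = (-2) + (120) + (-354) + (-337) = -573
Area = |Σ|/2 = 286.5.
Hole:
V_1→V_2: (-9)(3) − (-8)(-1) = -35
V_2→V_3: (-8)(4) − (-11)(3) = 1
V_3→V_4: (-11)(3) − (-11)(4) = 11
V_4→V_1: (-11)(-1) − (-9)(3) = 38
Σ = 15
Area = |Σ|/2 = 7.5.
Net area = 286.5 − 7.5 = 279.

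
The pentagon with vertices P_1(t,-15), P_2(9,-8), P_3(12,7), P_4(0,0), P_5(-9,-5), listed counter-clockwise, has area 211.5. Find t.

Write out the shoelace sum; only the two edges meeting at P_1 involve t:
2·Area = [((-9)·(-15) − t·(-5)) + (t·(-8) − 9·(-15))] + 159
       = -3·t + 429 = 423
⇒ t = 2.

2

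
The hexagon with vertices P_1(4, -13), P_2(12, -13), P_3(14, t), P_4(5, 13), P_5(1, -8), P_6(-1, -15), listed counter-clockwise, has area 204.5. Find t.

Write out the shoelace sum; only the two edges meeting at P_3 involve t:
2·Area = [(12·t − 14·(-13)) + (14·13 − 5·t)] + 101
       = 7·t + 465 = 409
⇒ t = -8.

-8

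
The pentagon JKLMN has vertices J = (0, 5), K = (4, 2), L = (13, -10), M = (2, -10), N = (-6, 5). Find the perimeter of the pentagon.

54

|JK| = √((4)² + (-3)²) = √25 = 5
|KL| = √((9)² + (-12)²) = √225 = 15
|LM| = √((-11)² + (0)²) = √121 = 11
|MN| = √((-8)² + (15)²) = √289 = 17
|NJ| = √((6)² + (0)²) = √36 = 6
Perimeter = 5 + 15 + 11 + 17 + 6 = 54.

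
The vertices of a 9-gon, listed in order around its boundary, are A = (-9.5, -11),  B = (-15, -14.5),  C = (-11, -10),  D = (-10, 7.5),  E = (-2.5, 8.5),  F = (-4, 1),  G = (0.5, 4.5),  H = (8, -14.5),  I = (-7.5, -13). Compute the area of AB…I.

Σ = (-27.25) + (-9.5) + (-182.5) + (-66.25) + (31.5) + (-18.5) + (-43.25) + (-212.75) + (-41) = -569.5
Area = |Σ|/2 = 284.75.

284.75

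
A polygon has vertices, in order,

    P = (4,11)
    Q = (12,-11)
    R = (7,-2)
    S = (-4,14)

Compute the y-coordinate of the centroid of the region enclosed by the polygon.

37/7

Apply the surveyor's formula. First the cross-terms c_i = x_i·y_{i+1} − x_{i+1}·y_i:
  -176, 53, 90, -100  ⇒  2A = -133, A = -66.5.
Then Σ (y_i + y_{i+1})·c_i = -2109, so ȳ = -2109 / (6·(-66.5)) = 37/7.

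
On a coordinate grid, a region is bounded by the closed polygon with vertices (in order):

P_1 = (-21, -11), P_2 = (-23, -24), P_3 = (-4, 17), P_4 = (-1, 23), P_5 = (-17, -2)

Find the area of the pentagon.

113.5

Cross-terms: 251, -487, -75, 393, 145  ⇒  Σ = 227
Area = |Σ|/2 = 113.5.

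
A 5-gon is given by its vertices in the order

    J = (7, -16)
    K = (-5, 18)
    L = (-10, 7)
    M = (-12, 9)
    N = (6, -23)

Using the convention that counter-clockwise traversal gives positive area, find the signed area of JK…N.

Apply the shoelace (surveyor's) formula: 2A = Σ (x_i·y_{i+1} − x_{i+1}·y_i), indices taken mod 5.
J→K: (7)(18) − (-5)(-16) = 46
K→L: (-5)(7) − (-10)(18) = 145
L→M: (-10)(9) − (-12)(7) = -6
M→N: (-12)(-23) − (6)(9) = 222
N→J: (6)(-16) − (7)(-23) = 65
Σ = 472
Signed area = Σ/2 = 236 (positive ⇒ counter-clockwise traversal).

236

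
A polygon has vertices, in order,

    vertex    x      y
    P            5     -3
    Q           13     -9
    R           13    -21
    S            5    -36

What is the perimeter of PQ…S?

72

|PQ| = √((8)² + (-6)²) = √100 = 10
|QR| = √((0)² + (-12)²) = √144 = 12
|RS| = √((-8)² + (-15)²) = √289 = 17
|SP| = √((0)² + (33)²) = √1089 = 33
Perimeter = 10 + 12 + 17 + 33 = 72.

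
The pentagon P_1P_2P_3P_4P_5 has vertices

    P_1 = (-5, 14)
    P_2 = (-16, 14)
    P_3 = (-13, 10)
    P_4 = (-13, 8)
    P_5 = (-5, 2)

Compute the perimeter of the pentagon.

40

|P_1P_2| = √((-11)² + (0)²) = √121 = 11
|P_2P_3| = √((3)² + (-4)²) = √25 = 5
|P_3P_4| = √((0)² + (-2)²) = √4 = 2
|P_4P_5| = √((8)² + (-6)²) = √100 = 10
|P_5P_1| = √((0)² + (12)²) = √144 = 12
Perimeter = 11 + 5 + 2 + 10 + 12 = 40.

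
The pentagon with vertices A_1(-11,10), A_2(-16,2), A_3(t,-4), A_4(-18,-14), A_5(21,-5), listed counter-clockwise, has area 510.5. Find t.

-22

Write out the shoelace sum; only the two edges meeting at A_3 involve t:
2·Area = [((-16)·(-4) − t·2) + (t·(-14) − (-18)·(-4))] + 677
       = -16·t + 669 = 1021
⇒ t = -22.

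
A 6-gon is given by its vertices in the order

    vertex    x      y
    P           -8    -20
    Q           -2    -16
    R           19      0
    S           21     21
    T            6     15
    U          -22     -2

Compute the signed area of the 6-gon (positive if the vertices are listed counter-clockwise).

861

Apply Gauss's area formula: 2A = Σ (x_i·y_{i+1} − x_{i+1}·y_i), indices taken mod 6.
Σ = (88) + (304) + (399) + (189) + (318) + (424) = 1722
Signed area = Σ/2 = 861 (positive ⇒ counter-clockwise traversal).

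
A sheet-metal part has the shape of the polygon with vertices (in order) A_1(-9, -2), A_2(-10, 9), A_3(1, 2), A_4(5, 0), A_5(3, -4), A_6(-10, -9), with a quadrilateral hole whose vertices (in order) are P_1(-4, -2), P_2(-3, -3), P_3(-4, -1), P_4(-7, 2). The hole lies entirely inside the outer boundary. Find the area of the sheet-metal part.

142

Outer boundary:
A_1→A_2: (-9)(9) − (-10)(-2) = -101
A_2→A_3: (-10)(2) − (1)(9) = -29
A_3→A_4: (1)(0) − (5)(2) = -10
A_4→A_5: (5)(-4) − (3)(0) = -20
A_5→A_6: (3)(-9) − (-10)(-4) = -67
A_6→A_1: (-10)(-2) − (-9)(-9) = -61
Σ = -288
Area = |Σ|/2 = 144.
Hole:
Apply the shoelace formula: 2A = Σ (x_i·y_{i+1} − x_{i+1}·y_i), indices taken mod 4.
Cross-terms: 6, -9, -15, 22  ⇒  Σ = 4
Area = |Σ|/2 = 2.
Net area = 144 − 2 = 142.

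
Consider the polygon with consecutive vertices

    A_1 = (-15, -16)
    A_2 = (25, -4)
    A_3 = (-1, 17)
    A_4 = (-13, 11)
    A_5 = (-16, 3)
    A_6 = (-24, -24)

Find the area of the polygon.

Apply the shoelace (surveyor's) formula: 2A = Σ (x_i·y_{i+1} − x_{i+1}·y_i), indices taken mod 6.
Σ = (460) + (421) + (210) + (137) + (456) + (24) = 1708
Area = |Σ|/2 = 854.

854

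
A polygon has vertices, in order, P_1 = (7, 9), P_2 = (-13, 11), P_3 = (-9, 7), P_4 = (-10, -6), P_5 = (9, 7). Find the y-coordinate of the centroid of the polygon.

Apply the shoelace (surveyor's) formula. First the cross-terms c_i = x_i·y_{i+1} − x_{i+1}·y_i:
  194, 8, 124, -16, 32  ⇒  2A = 342, A = 171.
Then Σ (y_i + y_{i+1})·c_i = 4644, so ȳ = 4644 / (6·171) = 86/19.

86/19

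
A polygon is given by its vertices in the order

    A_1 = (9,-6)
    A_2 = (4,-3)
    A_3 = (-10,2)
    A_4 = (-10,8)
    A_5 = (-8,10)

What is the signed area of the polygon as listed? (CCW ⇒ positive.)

-81.5

Apply the shoelace (surveyor's) formula: 2A = Σ (x_i·y_{i+1} − x_{i+1}·y_i), indices taken mod 5.
Σ = (-3) + (-22) + (-60) + (-36) + (-42) = -163
Signed area = Σ/2 = -81.5 (negative ⇒ clockwise traversal).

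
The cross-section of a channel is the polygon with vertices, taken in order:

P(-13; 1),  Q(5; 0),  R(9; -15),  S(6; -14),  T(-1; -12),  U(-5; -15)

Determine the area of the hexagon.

223.5

Cross-terms: -5, -75, -36, -86, -45, -200  ⇒  Σ = -447
Area = |Σ|/2 = 223.5.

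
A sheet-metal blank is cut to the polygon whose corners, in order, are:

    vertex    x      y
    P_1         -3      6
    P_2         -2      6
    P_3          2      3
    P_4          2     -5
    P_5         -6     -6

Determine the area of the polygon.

Apply Gauss's area formula: 2A = Σ (x_i·y_{i+1} − x_{i+1}·y_i), indices taken mod 5.
Cross-terms: -6, -18, -16, -42, -54  ⇒  Σ = -136
Area = |Σ|/2 = 68.

68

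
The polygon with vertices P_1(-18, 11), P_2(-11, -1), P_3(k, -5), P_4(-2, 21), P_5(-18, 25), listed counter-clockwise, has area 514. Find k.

The doubled signed area Σ (x_i y_{i+1} − x_{i+1} y_i) is linear in k.
With k=0 it equals 764; the coefficient of k is 22 (from the two edges through P_3).
So 22·k + 764 = 2·514 = 1028 ⇒ k = 12.

12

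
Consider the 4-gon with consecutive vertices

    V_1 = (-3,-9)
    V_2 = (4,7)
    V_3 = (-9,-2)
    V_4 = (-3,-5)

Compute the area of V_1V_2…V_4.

60.5

Apply the surveyor's formula: 2A = Σ (x_i·y_{i+1} − x_{i+1}·y_i), indices taken mod 4.
V_1→V_2: (-3)(7) − (4)(-9) = 15
V_2→V_3: (4)(-2) − (-9)(7) = 55
V_3→V_4: (-9)(-5) − (-3)(-2) = 39
V_4→V_1: (-3)(-9) − (-3)(-5) = 12
Σ = 121
Area = |Σ|/2 = 60.5.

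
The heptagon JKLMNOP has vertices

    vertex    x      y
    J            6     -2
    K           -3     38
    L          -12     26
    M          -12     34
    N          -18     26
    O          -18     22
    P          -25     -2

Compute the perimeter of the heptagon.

134

|JK| = √((-9)² + (40)²) = √1681 = 41
|KL| = √((-9)² + (-12)²) = √225 = 15
|LM| = √((0)² + (8)²) = √64 = 8
|MN| = √((-6)² + (-8)²) = √100 = 10
|NO| = √((0)² + (-4)²) = √16 = 4
|OP| = √((-7)² + (-24)²) = √625 = 25
|PJ| = √((31)² + (0)²) = √961 = 31
Perimeter = 41 + 15 + 8 + 10 + 4 + 25 + 31 = 134.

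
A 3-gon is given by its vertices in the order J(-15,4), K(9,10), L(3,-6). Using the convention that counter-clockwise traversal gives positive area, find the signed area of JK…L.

-174

Apply the shoelace (surveyor's) formula: 2A = Σ (x_i·y_{i+1} − x_{i+1}·y_i), indices taken mod 3.
Cross-terms: -186, -84, -78  ⇒  Σ = -348
Signed area = Σ/2 = -174 (negative ⇒ clockwise traversal).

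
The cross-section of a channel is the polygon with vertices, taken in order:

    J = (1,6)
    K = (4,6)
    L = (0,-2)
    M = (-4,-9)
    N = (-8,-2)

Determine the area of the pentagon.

72

Σ = (-18) + (-8) + (-8) + (-64) + (-46) = -144
Area = |Σ|/2 = 72.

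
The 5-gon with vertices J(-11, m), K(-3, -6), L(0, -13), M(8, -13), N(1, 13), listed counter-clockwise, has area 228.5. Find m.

The doubled signed area Σ (x_i y_{i+1} − x_{i+1} y_i) is linear in m.
With m=0 it equals 469; the coefficient of m is 4 (from the two edges through J).
So 4·m + 469 = 2·228.5 = 457 ⇒ m = -3.

-3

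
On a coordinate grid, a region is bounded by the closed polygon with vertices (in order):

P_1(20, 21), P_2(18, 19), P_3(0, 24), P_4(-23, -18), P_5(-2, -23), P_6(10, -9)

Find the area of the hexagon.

Σ = (2) + (432) + (552) + (493) + (248) + (390) = 2117
Area = |Σ|/2 = 1058.5.

1058.5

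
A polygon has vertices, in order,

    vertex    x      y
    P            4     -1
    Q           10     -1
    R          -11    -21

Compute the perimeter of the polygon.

60

|PQ| = √((6)² + (0)²) = √36 = 6
|QR| = √((-21)² + (-20)²) = √841 = 29
|RP| = √((15)² + (20)²) = √625 = 25
Perimeter = 6 + 29 + 25 = 60.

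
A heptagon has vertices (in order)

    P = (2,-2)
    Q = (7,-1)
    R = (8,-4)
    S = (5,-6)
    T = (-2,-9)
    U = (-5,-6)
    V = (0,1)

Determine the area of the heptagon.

66.5

Σ = (12) + (-20) + (-28) + (-57) + (-33) + (-5) + (-2) = -133
Area = |Σ|/2 = 66.5.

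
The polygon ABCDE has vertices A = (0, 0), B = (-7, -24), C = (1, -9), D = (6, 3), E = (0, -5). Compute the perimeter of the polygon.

|AB| = √((-7)² + (-24)²) = √625 = 25
|BC| = √((8)² + (15)²) = √289 = 17
|CD| = √((5)² + (12)²) = √169 = 13
|DE| = √((-6)² + (-8)²) = √100 = 10
|EA| = √((0)² + (5)²) = √25 = 5
Perimeter = 25 + 17 + 13 + 10 + 5 = 70.

70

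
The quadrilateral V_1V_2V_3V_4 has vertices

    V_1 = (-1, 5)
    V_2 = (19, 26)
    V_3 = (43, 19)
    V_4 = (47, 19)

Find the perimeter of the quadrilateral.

108

|V_1V_2| = √((20)² + (21)²) = √841 = 29
|V_2V_3| = √((24)² + (-7)²) = √625 = 25
|V_3V_4| = √((4)² + (0)²) = √16 = 4
|V_4V_1| = √((-48)² + (-14)²) = √2500 = 50
Perimeter = 29 + 25 + 4 + 50 = 108.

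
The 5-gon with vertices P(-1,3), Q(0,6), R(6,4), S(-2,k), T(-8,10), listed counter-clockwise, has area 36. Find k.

Write out the shoelace sum; only the two edges meeting at S involve k:
2·Area = [(6·k − (-2)·4) + ((-2)·10 − (-8)·k)] + -56
       = 14·k + -68 = 72
⇒ k = 10.

10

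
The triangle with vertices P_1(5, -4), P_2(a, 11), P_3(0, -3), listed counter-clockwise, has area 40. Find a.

10

The doubled signed area Σ (x_i y_{i+1} − x_{i+1} y_i) is linear in a.
With a=0 it equals 70; the coefficient of a is 1 (from the two edges through P_2).
So 1·a + 70 = 2·40 = 80 ⇒ a = 10.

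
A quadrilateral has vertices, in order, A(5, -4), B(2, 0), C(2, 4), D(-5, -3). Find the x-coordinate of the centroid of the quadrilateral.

Apply the surveyor's formula. First the cross-terms c_i = x_i·y_{i+1} − x_{i+1}·y_i:
  8, 8, 14, 35  ⇒  2A = 65, A = 32.5.
Then Σ (x_i + x_{i+1})·c_i = 46, so x̄ = 46 / (6·32.5) = 46/195.

46/195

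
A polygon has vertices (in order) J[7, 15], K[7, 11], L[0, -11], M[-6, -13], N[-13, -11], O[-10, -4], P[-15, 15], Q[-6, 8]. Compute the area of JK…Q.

359

Apply the shoelace (surveyor's) formula: 2A = Σ (x_i·y_{i+1} − x_{i+1}·y_i), indices taken mod 8.
Σ = (-28) + (-77) + (-66) + (-103) + (-58) + (-210) + (-30) + (-146) = -718
Area = |Σ|/2 = 359.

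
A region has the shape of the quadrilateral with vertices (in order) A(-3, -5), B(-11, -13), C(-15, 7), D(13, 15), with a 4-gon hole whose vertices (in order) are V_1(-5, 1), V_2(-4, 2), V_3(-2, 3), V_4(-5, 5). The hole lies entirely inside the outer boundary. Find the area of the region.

Outer boundary:
Σ = (-16) + (-272) + (-316) + (-20) = -624
Area = |Σ|/2 = 312.
Hole:
Apply the surveyor's formula: 2A = Σ (x_i·y_{i+1} − x_{i+1}·y_i), indices taken mod 4.
Cross-terms: -6, -8, 5, 20  ⇒  Σ = 11
Area = |Σ|/2 = 5.5.
Net area = 312 − 5.5 = 306.5.

306.5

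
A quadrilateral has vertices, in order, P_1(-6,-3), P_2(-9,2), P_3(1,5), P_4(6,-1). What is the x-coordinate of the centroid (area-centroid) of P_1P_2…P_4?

Apply the shoelace (surveyor's) formula. First the cross-terms c_i = x_i·y_{i+1} − x_{i+1}·y_i:
  -39, -47, -31, -24  ⇒  2A = -141, A = -70.5.
Then Σ (x_i + x_{i+1})·c_i = 744, so x̄ = 744 / (6·(-70.5)) = -248/141.

-248/141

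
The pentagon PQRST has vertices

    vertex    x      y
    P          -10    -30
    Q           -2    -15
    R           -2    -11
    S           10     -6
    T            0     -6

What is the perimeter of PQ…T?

70

|PQ| = √((8)² + (15)²) = √289 = 17
|QR| = √((0)² + (4)²) = √16 = 4
|RS| = √((12)² + (5)²) = √169 = 13
|ST| = √((-10)² + (0)²) = √100 = 10
|TP| = √((-10)² + (-24)²) = √676 = 26
Perimeter = 17 + 4 + 13 + 10 + 26 = 70.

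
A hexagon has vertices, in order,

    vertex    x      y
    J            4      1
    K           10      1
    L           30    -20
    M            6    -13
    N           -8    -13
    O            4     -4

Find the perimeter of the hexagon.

|JK| = √((6)² + (0)²) = √36 = 6
|KL| = √((20)² + (-21)²) = √841 = 29
|LM| = √((-24)² + (7)²) = √625 = 25
|MN| = √((-14)² + (0)²) = √196 = 14
|NO| = √((12)² + (9)²) = √225 = 15
|OJ| = √((0)² + (5)²) = √25 = 5
Perimeter = 6 + 29 + 25 + 14 + 15 + 5 = 94.

94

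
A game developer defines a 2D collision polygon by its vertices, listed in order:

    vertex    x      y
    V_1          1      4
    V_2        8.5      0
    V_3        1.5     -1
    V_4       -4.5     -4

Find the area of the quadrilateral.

Apply the shoelace formula: 2A = Σ (x_i·y_{i+1} − x_{i+1}·y_i), indices taken mod 4.
Cross-terms: -34, -8.5, -10.5, -14  ⇒  Σ = -67
Area = |Σ|/2 = 33.5.

33.5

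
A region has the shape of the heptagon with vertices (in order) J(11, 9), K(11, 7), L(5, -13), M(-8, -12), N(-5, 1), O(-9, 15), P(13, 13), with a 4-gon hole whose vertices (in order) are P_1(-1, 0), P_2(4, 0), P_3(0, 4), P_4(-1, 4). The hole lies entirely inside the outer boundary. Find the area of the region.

Outer boundary:
Apply the surveyor's formula: 2A = Σ (x_i·y_{i+1} − x_{i+1}·y_i), indices taken mod 7.
Σ = (-22) + (-178) + (-164) + (-68) + (-66) + (-312) + (-26) = -836
Area = |Σ|/2 = 418.
Hole:
Apply Gauss's area formula: 2A = Σ (x_i·y_{i+1} − x_{i+1}·y_i), indices taken mod 4.
Σ = (0) + (16) + (4) + (4) = 24
Area = |Σ|/2 = 12.
Net area = 418 − 12 = 406.

406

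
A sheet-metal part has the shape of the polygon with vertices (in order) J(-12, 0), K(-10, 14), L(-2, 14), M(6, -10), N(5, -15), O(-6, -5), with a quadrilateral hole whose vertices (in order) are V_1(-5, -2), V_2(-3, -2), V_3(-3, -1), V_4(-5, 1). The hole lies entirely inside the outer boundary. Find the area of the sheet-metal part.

275.5

Outer boundary:
Apply the surveyor's formula: 2A = Σ (x_i·y_{i+1} − x_{i+1}·y_i), indices taken mod 6.
Cross-terms: -168, -112, -64, -40, -115, -60  ⇒  Σ = -559
Area = |Σ|/2 = 279.5.
Hole:
Apply the surveyor's formula: 2A = Σ (x_i·y_{i+1} − x_{i+1}·y_i), indices taken mod 4.
Cross-terms: 4, -3, -8, 15  ⇒  Σ = 8
Area = |Σ|/2 = 4.
Net area = 279.5 − 4 = 275.5.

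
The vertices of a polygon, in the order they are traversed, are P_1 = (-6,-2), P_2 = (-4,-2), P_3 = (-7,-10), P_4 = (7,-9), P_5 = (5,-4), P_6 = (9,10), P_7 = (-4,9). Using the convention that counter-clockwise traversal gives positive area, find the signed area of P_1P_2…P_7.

Apply the shoelace formula: 2A = Σ (x_i·y_{i+1} − x_{i+1}·y_i), indices taken mod 7.
Σ = (4) + (26) + (133) + (17) + (86) + (121) + (62) = 449
Signed area = Σ/2 = 224.5 (positive ⇒ counter-clockwise traversal).

224.5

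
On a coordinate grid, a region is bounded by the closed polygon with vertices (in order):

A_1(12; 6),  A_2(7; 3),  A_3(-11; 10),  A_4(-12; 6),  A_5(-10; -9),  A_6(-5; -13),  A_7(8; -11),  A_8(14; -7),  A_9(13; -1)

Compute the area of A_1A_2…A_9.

414

Apply the surveyor's formula: 2A = Σ (x_i·y_{i+1} − x_{i+1}·y_i), indices taken mod 9.
Σ = (-6) + (103) + (54) + (168) + (85) + (159) + (98) + (77) + (90) = 828
Area = |Σ|/2 = 414.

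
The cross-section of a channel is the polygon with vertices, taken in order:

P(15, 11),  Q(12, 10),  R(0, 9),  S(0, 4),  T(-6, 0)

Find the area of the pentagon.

42

Cross-terms: 18, 108, 0, 24, -66  ⇒  Σ = 84
Area = |Σ|/2 = 42.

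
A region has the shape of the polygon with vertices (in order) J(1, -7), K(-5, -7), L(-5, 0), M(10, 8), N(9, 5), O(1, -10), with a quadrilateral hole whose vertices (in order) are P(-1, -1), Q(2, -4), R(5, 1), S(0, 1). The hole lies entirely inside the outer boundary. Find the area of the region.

Outer boundary:
Apply the shoelace formula: 2A = Σ (x_i·y_{i+1} − x_{i+1}·y_i), indices taken mod 6.
Cross-terms: -42, -35, -40, -22, -95, 3  ⇒  Σ = -231
Area = |Σ|/2 = 115.5.
Hole:
Apply the surveyor's formula: 2A = Σ (x_i·y_{i+1} − x_{i+1}·y_i), indices taken mod 4.
P→Q: (-1)(-4) − (2)(-1) = 6
Q→R: (2)(1) − (5)(-4) = 22
R→S: (5)(1) − (0)(1) = 5
S→P: (0)(-1) − (-1)(1) = 1
Σ = 34
Area = |Σ|/2 = 17.
Net area = 115.5 − 17 = 98.5.

98.5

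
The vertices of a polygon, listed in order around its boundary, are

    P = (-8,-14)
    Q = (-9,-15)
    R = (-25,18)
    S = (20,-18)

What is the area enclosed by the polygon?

Apply the surveyor's formula: 2A = Σ (x_i·y_{i+1} − x_{i+1}·y_i), indices taken mod 4.
Σ = (-6) + (-537) + (90) + (-424) = -877
Area = |Σ|/2 = 438.5.

438.5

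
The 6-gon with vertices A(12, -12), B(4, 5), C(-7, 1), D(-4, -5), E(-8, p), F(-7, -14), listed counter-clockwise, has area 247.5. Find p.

The doubled signed area Σ (x_i y_{i+1} − x_{i+1} y_i) is linear in p.
With p=0 it equals 510; the coefficient of p is 3 (from the two edges through E).
So 3·p + 510 = 2·247.5 = 495 ⇒ p = -5.

-5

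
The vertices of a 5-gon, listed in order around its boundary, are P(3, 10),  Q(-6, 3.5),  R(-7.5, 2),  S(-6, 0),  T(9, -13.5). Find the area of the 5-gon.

154.125

Apply the surveyor's formula: 2A = Σ (x_i·y_{i+1} − x_{i+1}·y_i), indices taken mod 5.
Cross-terms: 70.5, 14.25, 12, 81, 130.5  ⇒  Σ = 308.25
Area = |Σ|/2 = 154.125.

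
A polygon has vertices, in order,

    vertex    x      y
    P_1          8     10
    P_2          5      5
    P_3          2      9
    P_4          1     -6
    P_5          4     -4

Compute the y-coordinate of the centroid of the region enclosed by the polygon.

509/288

Apply the shoelace formula. First the cross-terms c_i = x_i·y_{i+1} − x_{i+1}·y_i:
  -10, 35, -21, 20, 72  ⇒  2A = 96, A = 48.
Then Σ (y_i + y_{i+1})·c_i = 509, so ȳ = 509 / (6·48) = 509/288.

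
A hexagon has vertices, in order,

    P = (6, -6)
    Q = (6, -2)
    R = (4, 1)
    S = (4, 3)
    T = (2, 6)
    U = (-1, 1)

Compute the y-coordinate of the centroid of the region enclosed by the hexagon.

Apply the shoelace formula. First the cross-terms c_i = x_i·y_{i+1} − x_{i+1}·y_i:
  24, 14, 8, 18, 8, 0  ⇒  2A = 72, A = 36.
Then Σ (y_i + y_{i+1})·c_i = 44, so ȳ = 44 / (6·36) = 11/54.

11/54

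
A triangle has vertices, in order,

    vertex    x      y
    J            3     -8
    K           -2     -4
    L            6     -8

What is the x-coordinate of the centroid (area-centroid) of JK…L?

7/3

Apply the surveyor's formula. First the cross-terms c_i = x_i·y_{i+1} − x_{i+1}·y_i:
  -28, 40, -24  ⇒  2A = -12, A = -6.
Then Σ (x_i + x_{i+1})·c_i = -84, so x̄ = -84 / (6·(-6)) = 7/3.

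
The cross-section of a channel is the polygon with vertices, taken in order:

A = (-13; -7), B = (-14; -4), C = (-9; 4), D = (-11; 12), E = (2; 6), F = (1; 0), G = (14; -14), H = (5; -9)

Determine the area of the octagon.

Apply the shoelace formula: 2A = Σ (x_i·y_{i+1} − x_{i+1}·y_i), indices taken mod 8.
A→B: (-13)(-4) − (-14)(-7) = -46
B→C: (-14)(4) − (-9)(-4) = -92
C→D: (-9)(12) − (-11)(4) = -64
D→E: (-11)(6) − (2)(12) = -90
E→F: (2)(0) − (1)(6) = -6
F→G: (1)(-14) − (14)(0) = -14
G→H: (14)(-9) − (5)(-14) = -56
H→A: (5)(-7) − (-13)(-9) = -152
Σ = -520
Area = |Σ|/2 = 260.

260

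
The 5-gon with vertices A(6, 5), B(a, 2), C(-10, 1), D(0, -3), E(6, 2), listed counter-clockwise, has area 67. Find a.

The doubled signed area Σ (x_i y_{i+1} − x_{i+1} y_i) is linear in a.
With a=0 it equals 98; the coefficient of a is -4 (from the two edges through B).
So -4·a + 98 = 2·67 = 134 ⇒ a = -9.

-9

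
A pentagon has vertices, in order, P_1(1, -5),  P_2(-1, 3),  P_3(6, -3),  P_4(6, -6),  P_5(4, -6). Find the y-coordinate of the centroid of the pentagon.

-464/183

Apply the shoelace (surveyor's) formula. First the cross-terms c_i = x_i·y_{i+1} − x_{i+1}·y_i:
  -2, -15, -18, -12, -14  ⇒  2A = -61, A = -30.5.
Then Σ (y_i + y_{i+1})·c_i = 464, so ȳ = 464 / (6·(-30.5)) = -464/183.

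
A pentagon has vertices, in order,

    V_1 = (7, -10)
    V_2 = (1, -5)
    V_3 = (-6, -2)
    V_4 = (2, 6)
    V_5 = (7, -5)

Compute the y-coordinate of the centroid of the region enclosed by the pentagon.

-59/33

Apply the shoelace (surveyor's) formula. First the cross-terms c_i = x_i·y_{i+1} − x_{i+1}·y_i:
  -25, -32, -32, -52, -35  ⇒  2A = -176, A = -88.
Then Σ (y_i + y_{i+1})·c_i = 944, so ȳ = 944 / (6·(-88)) = -59/33.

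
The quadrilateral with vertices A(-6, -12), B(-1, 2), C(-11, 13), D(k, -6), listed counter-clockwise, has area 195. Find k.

Write out the shoelace sum; only the two edges meeting at D involve k:
2·Area = [((-11)·(-6) − k·13) + (k·(-12) − (-6)·(-6))] + -15
       = -25·k + 15 = 390
⇒ k = -15.

-15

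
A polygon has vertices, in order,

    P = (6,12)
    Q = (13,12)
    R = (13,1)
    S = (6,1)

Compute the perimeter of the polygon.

36

|PQ| = √((7)² + (0)²) = √49 = 7
|QR| = √((0)² + (-11)²) = √121 = 11
|RS| = √((-7)² + (0)²) = √49 = 7
|SP| = √((0)² + (11)²) = √121 = 11
Perimeter = 7 + 11 + 7 + 11 = 36.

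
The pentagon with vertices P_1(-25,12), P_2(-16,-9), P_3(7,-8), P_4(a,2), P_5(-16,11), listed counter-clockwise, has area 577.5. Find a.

22

The doubled signed area Σ (x_i y_{i+1} − x_{i+1} y_i) is linear in a.
With a=0 it equals 737; the coefficient of a is 19 (from the two edges through P_4).
So 19·a + 737 = 2·577.5 = 1155 ⇒ a = 22.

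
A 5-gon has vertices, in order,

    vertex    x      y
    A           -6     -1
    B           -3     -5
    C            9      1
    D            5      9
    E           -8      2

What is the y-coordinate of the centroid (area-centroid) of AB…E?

Apply Gauss's area formula. First the cross-terms c_i = x_i·y_{i+1} − x_{i+1}·y_i:
  27, 42, 76, 82, 20  ⇒  2A = 247, A = 123.5.
Then Σ (y_i + y_{i+1})·c_i = 1352, so ȳ = 1352 / (6·123.5) = 104/57.

104/57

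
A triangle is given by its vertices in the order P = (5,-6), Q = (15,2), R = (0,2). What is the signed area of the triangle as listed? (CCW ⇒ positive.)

60

Apply the shoelace (surveyor's) formula: 2A = Σ (x_i·y_{i+1} − x_{i+1}·y_i), indices taken mod 3.
Σ = (100) + (30) + (-10) = 120
Signed area = Σ/2 = 60 (positive ⇒ counter-clockwise traversal).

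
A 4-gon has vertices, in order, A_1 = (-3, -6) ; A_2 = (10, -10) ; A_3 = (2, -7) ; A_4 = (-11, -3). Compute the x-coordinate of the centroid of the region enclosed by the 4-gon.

Apply the shoelace formula. First the cross-terms c_i = x_i·y_{i+1} − x_{i+1}·y_i:
  90, -50, -83, 57  ⇒  2A = 14, A = 7.
Then Σ (x_i + x_{i+1})·c_i = -21, so x̄ = -21 / (6·7) = -0.5.

-0.5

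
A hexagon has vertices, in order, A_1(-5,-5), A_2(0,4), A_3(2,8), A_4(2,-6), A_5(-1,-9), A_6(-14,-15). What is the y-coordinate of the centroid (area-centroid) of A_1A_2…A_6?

Apply the shoelace formula. First the cross-terms c_i = x_i·y_{i+1} − x_{i+1}·y_i:
  -20, -8, -28, -24, -111, -5  ⇒  2A = -196, A = -98.
Then Σ (y_i + y_{i+1})·c_i = 2992, so ȳ = 2992 / (6·(-98)) = -748/147.

-748/147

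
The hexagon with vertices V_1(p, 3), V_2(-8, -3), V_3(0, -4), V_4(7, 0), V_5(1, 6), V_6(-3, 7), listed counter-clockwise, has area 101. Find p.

The doubled signed area Σ (x_i y_{i+1} − x_{i+1} y_i) is linear in p.
With p=0 it equals 142; the coefficient of p is -10 (from the two edges through V_1).
So -10·p + 142 = 2·101 = 202 ⇒ p = -6.

-6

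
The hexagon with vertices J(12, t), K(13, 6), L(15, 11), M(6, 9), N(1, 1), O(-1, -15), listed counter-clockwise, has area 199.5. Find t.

The doubled signed area Σ (x_i y_{i+1} − x_{i+1} y_i) is linear in t.
With t=0 it equals 357; the coefficient of t is -14 (from the two edges through J).
So -14·t + 357 = 2·199.5 = 399 ⇒ t = -3.

-3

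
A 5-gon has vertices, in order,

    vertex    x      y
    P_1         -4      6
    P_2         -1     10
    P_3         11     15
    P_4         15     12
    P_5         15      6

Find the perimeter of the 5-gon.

48

|P_1P_2| = √((3)² + (4)²) = √25 = 5
|P_2P_3| = √((12)² + (5)²) = √169 = 13
|P_3P_4| = √((4)² + (-3)²) = √25 = 5
|P_4P_5| = √((0)² + (-6)²) = √36 = 6
|P_5P_1| = √((-19)² + (0)²) = √361 = 19
Perimeter = 5 + 13 + 5 + 6 + 19 = 48.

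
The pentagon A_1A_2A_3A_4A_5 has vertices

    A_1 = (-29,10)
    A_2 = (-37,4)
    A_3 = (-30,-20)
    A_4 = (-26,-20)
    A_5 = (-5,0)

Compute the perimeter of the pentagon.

94

|A_1A_2| = √((-8)² + (-6)²) = √100 = 10
|A_2A_3| = √((7)² + (-24)²) = √625 = 25
|A_3A_4| = √((4)² + (0)²) = √16 = 4
|A_4A_5| = √((21)² + (20)²) = √841 = 29
|A_5A_1| = √((-24)² + (10)²) = √676 = 26
Perimeter = 10 + 25 + 4 + 29 + 26 = 94.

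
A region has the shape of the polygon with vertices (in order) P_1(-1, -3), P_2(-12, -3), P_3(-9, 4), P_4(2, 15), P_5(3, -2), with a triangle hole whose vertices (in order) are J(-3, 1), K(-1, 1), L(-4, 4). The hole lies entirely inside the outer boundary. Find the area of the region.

152.5

Outer boundary:
Apply the shoelace formula: 2A = Σ (x_i·y_{i+1} − x_{i+1}·y_i), indices taken mod 5.
Σ = (-33) + (-75) + (-143) + (-49) + (-11) = -311
Area = |Σ|/2 = 155.5.
Hole:
Apply the shoelace formula: 2A = Σ (x_i·y_{i+1} − x_{i+1}·y_i), indices taken mod 3.
J→K: (-3)(1) − (-1)(1) = -2
K→L: (-1)(4) − (-4)(1) = 0
L→J: (-4)(1) − (-3)(4) = 8
Σ = 6
Area = |Σ|/2 = 3.
Net area = 155.5 − 3 = 152.5.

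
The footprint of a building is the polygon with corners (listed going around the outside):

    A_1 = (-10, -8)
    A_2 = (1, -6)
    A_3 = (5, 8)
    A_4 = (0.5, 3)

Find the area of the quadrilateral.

71.5

A_1→A_2: (-10)(-6) − (1)(-8) = 68
A_2→A_3: (1)(8) − (5)(-6) = 38
A_3→A_4: (5)(3) − (0.5)(8) = 11
A_4→A_1: (0.5)(-8) − (-10)(3) = 26
Σ = 143
Area = |Σ|/2 = 71.5.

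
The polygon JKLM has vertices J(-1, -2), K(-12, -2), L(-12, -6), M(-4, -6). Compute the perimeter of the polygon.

28

|JK| = √((-11)² + (0)²) = √121 = 11
|KL| = √((0)² + (-4)²) = √16 = 4
|LM| = √((8)² + (0)²) = √64 = 8
|MJ| = √((3)² + (4)²) = √25 = 5
Perimeter = 11 + 4 + 8 + 5 = 28.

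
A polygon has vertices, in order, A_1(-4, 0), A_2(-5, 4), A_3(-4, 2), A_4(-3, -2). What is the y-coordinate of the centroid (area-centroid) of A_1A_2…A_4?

Apply the shoelace formula. First the cross-terms c_i = x_i·y_{i+1} − x_{i+1}·y_i:
  -16, 6, 14, -8  ⇒  2A = -4, A = -2.
Then Σ (y_i + y_{i+1})·c_i = -12, so ȳ = -12 / (6·(-2)) = 1.

1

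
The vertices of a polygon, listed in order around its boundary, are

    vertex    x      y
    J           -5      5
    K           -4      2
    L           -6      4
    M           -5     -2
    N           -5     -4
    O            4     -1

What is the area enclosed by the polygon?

Cross-terms: 10, -4, 32, 10, 21, 15  ⇒  Σ = 84
Area = |Σ|/2 = 42.

42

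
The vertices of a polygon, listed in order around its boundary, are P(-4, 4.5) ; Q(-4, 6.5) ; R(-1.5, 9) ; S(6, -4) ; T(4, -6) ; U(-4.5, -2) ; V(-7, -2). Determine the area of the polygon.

Σ = (-8) + (-26.25) + (-48) + (-20) + (-35) + (-5) + (-39.5) = -181.75
Area = |Σ|/2 = 90.875.

90.875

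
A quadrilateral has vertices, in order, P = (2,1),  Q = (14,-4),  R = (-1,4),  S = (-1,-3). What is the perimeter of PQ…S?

42

|PQ| = √((12)² + (-5)²) = √169 = 13
|QR| = √((-15)² + (8)²) = √289 = 17
|RS| = √((0)² + (-7)²) = √49 = 7
|SP| = √((3)² + (4)²) = √25 = 5
Perimeter = 13 + 17 + 7 + 5 = 42.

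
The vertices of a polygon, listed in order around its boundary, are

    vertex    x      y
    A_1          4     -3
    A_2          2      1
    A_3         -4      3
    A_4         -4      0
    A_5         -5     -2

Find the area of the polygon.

31.5

Apply Gauss's area formula: 2A = Σ (x_i·y_{i+1} − x_{i+1}·y_i), indices taken mod 5.
A_1→A_2: (4)(1) − (2)(-3) = 10
A_2→A_3: (2)(3) − (-4)(1) = 10
A_3→A_4: (-4)(0) − (-4)(3) = 12
A_4→A_5: (-4)(-2) − (-5)(0) = 8
A_5→A_1: (-5)(-3) − (4)(-2) = 23
Σ = 63
Area = |Σ|/2 = 31.5.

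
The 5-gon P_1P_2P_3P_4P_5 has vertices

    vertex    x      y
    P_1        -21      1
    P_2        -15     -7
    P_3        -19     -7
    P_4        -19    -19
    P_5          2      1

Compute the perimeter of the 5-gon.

|P_1P_2| = √((6)² + (-8)²) = √100 = 10
|P_2P_3| = √((-4)² + (0)²) = √16 = 4
|P_3P_4| = √((0)² + (-12)²) = √144 = 12
|P_4P_5| = √((21)² + (20)²) = √841 = 29
|P_5P_1| = √((-23)² + (0)²) = √529 = 23
Perimeter = 10 + 4 + 12 + 29 + 23 = 78.

78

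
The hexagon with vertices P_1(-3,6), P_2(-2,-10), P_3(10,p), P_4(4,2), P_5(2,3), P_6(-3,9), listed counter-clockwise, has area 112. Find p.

The doubled signed area Σ (x_i y_{i+1} − x_{i+1} y_i) is linear in p.
With p=0 it equals 206; the coefficient of p is -6 (from the two edges through P_3).
So -6·p + 206 = 2·112 = 224 ⇒ p = -3.

-3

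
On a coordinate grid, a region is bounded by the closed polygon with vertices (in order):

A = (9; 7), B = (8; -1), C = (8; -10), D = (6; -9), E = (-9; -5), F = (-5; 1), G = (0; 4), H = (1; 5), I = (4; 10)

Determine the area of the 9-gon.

Σ = (-65) + (-72) + (-12) + (-111) + (-34) + (-20) + (-4) + (-10) + (-62) = -390
Area = |Σ|/2 = 195.

195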